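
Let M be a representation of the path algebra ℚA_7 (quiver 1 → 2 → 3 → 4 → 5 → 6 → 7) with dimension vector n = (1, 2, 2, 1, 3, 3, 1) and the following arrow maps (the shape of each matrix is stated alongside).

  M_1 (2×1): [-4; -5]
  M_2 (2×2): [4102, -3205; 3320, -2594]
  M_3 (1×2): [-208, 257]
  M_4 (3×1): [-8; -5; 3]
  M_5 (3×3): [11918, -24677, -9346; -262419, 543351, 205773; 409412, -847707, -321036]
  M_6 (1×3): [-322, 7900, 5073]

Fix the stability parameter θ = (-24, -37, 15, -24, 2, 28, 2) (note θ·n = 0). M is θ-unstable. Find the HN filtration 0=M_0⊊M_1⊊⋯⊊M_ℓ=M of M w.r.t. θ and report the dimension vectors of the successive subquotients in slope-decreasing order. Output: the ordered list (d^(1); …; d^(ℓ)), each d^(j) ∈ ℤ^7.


Barcode: M ≅ I[1,7], I[2,3], I[5,5], I[5,6], I[6,6]. HN layers by μ_θ (6 steps, strictly decreasing):
  μ^(1)=28; μ^(2)=15; μ^(3)=2; μ^(4)=-9/2; μ^(5)=-61/2; μ^(6)=-37

((0, 0, 0, 0, 0, 2, 0); (0, 0, 1, 0, 0, 1, 1); (0, 0, 0, 0, 3, 0, 0); (0, 0, 1, 1, 0, 0, 0); (1, 1, 0, 0, 0, 0, 0); (0, 1, 0, 0, 0, 0, 0))


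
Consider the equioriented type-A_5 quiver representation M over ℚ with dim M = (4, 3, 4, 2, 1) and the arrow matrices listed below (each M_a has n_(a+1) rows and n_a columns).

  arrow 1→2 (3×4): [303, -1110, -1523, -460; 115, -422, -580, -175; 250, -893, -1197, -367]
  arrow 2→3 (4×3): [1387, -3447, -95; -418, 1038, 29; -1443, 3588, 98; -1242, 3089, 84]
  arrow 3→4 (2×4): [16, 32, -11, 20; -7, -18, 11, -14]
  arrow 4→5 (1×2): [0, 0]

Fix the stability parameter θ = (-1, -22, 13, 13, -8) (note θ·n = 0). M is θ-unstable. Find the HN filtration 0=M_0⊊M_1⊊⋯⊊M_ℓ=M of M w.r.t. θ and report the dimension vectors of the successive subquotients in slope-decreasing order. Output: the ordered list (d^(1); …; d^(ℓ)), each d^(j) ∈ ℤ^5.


Interval decomposition of M: I[1,1], I[1,3], I[1,4]^2, I[3,3], I[5,5].
HN type (ℓ=4): μ^(1)=13; μ^(2)=-1; μ^(3)=-8; μ^(4)=-23/2

((0, 0, 4, 2, 0); (1, 0, 0, 0, 0); (0, 0, 0, 0, 1); (3, 3, 0, 0, 0))


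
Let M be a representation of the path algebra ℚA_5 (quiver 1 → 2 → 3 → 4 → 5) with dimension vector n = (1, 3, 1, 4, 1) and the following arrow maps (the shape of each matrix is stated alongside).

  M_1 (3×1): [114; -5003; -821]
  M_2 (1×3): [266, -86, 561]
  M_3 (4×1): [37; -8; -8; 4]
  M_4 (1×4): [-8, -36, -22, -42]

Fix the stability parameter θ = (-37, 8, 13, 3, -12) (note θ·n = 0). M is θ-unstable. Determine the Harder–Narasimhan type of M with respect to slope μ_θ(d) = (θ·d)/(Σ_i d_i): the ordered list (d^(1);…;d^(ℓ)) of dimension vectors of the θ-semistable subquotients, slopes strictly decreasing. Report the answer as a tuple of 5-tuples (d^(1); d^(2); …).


Barcode: M ≅ I[1,4], I[2,2]^2, I[4,4]^2, I[4,5]. HN layers by μ_θ (4 steps, strictly decreasing):
  μ^(1)=8; μ^(2)=3; μ^(3)=-9/2; μ^(4)=-37

((0, 3, 1, 1, 0); (0, 0, 0, 2, 0); (0, 0, 0, 1, 1); (1, 0, 0, 0, 0))


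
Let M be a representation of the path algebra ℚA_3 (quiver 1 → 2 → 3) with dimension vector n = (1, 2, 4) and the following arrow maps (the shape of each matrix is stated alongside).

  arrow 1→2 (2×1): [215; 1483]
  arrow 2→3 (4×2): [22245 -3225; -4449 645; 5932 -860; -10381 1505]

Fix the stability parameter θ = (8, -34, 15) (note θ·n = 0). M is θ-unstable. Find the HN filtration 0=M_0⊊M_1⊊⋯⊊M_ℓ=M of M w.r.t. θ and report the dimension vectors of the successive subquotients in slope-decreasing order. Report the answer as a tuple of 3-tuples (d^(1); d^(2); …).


Via rank(M_{q-1}∘⋯∘M_p): M ≅ I[1,2], I[2,3], I[3,3]^3.
μ_θ-semistable layers: μ^(1)=15; μ^(2)=-13; μ^(3)=-34

((0, 0, 4); (1, 1, 0); (0, 1, 0))


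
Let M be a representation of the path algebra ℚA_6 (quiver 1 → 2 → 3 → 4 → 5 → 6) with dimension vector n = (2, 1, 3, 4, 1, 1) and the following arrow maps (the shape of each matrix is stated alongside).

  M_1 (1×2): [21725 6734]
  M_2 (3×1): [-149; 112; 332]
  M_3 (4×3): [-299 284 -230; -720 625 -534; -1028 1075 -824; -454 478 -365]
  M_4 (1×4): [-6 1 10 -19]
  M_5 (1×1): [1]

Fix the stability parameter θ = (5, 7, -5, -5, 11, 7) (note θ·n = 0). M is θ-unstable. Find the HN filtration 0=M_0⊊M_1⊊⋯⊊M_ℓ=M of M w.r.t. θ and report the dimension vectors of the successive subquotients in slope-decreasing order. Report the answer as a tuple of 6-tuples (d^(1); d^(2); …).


Barcode: M ≅ I[1,1], I[1,4], I[3,4], I[3,6], I[4,4]. HN layers by μ_θ (4 steps, strictly decreasing):
  μ^(1)=9; μ^(2)=5; μ^(3)=1/2; μ^(4)=-5

((0, 0, 0, 0, 1, 1); (1, 0, 0, 0, 0, 0); (1, 1, 1, 1, 0, 0); (0, 0, 2, 3, 0, 0))


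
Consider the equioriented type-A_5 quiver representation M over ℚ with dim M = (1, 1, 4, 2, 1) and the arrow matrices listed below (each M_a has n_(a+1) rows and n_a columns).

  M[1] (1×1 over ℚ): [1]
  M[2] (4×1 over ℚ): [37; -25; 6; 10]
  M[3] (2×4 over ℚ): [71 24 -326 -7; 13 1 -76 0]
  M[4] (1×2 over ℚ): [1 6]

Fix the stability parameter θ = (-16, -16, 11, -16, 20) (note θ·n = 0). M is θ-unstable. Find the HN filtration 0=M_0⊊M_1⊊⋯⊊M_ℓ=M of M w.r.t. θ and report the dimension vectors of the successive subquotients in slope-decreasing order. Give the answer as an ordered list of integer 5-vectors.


Interval decomposition of M: I[1,5], I[3,3]^2, I[3,4].
HN type (ℓ=4): μ^(1)=20; μ^(2)=11; μ^(3)=-5/2; μ^(4)=-16

((0, 0, 0, 0, 1); (0, 0, 2, 0, 0); (0, 0, 2, 2, 0); (1, 1, 0, 0, 0))


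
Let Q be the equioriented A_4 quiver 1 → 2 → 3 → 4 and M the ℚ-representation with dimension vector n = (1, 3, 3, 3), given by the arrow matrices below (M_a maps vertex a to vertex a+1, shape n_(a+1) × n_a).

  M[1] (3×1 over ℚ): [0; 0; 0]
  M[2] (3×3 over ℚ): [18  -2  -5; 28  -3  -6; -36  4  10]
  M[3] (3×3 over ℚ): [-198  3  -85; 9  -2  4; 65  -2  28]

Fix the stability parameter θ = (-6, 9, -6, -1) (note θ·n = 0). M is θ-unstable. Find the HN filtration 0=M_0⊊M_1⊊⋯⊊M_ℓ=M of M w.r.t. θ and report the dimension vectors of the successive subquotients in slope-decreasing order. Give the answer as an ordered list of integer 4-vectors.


Via rank(M_{q-1}∘⋯∘M_p): M ≅ I[1,1], I[2,2], I[2,4]^2, I[3,4].
μ_θ-semistable layers: μ^(1)=9; μ^(2)=2/3; μ^(3)=-1; μ^(4)=-6

((0, 1, 0, 0); (0, 2, 2, 2); (0, 0, 0, 1); (1, 0, 1, 0))


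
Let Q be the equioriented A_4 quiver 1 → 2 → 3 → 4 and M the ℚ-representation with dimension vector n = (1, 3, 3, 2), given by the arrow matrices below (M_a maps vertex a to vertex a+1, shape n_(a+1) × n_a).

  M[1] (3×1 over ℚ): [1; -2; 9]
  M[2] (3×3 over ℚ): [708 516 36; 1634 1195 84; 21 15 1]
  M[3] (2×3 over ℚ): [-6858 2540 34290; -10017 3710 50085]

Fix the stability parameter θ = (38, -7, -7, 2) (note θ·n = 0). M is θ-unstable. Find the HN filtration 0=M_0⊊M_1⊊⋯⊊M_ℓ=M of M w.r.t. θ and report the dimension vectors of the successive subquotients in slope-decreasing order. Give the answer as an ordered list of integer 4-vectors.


Interval decomposition of M: I[1,2], I[2,3], I[2,4], I[3,3], I[4,4].
HN type (ℓ=3): μ^(1)=31/2; μ^(2)=2; μ^(3)=-7

((1, 1, 0, 0); (0, 0, 0, 2); (0, 2, 3, 0))


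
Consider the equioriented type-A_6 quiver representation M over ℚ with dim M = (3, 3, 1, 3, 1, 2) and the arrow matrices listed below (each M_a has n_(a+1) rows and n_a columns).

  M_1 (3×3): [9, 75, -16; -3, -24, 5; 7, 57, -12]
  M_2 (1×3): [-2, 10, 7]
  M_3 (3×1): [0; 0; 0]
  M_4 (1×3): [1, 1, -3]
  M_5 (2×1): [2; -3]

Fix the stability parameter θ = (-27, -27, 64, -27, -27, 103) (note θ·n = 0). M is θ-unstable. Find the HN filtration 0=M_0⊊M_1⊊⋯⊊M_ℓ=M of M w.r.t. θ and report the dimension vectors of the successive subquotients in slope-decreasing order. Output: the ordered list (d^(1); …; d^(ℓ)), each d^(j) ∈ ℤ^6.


Interval decomposition of M: I[1,1], I[1,2], I[1,3], I[2,2], I[4,4]^2, I[4,6], I[6,6].
HN type (ℓ=3): μ^(1)=103; μ^(2)=64; μ^(3)=-27

((0, 0, 0, 0, 0, 2); (0, 0, 1, 0, 0, 0); (3, 3, 0, 3, 1, 0))


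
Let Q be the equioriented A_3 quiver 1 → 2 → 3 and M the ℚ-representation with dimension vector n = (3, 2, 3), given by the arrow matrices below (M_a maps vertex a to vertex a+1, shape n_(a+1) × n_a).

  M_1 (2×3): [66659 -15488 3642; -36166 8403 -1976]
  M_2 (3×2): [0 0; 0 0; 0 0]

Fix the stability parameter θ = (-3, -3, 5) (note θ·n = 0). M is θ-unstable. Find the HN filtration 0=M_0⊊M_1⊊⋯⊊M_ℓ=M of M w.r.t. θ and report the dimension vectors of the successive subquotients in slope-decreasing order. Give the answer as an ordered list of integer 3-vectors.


Interval decomposition of M: I[1,1], I[1,2]^2, I[3,3]^3.
HN type (ℓ=2): μ^(1)=5; μ^(2)=-3

((0, 0, 3); (3, 2, 0))


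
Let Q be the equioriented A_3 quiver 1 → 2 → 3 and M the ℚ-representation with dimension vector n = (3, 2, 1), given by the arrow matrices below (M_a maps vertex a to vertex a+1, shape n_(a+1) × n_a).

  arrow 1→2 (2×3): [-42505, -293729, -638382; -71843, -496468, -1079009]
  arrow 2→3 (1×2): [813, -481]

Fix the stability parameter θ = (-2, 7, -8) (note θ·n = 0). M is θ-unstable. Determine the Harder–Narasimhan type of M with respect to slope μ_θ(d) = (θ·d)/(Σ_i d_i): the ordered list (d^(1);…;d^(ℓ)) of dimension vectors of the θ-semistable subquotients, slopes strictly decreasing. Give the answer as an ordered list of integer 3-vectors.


Interval decomposition of M: I[1,1], I[1,2], I[1,3].
HN type (ℓ=3): μ^(1)=7; μ^(2)=-1/2; μ^(3)=-2

((0, 1, 0); (0, 1, 1); (3, 0, 0))


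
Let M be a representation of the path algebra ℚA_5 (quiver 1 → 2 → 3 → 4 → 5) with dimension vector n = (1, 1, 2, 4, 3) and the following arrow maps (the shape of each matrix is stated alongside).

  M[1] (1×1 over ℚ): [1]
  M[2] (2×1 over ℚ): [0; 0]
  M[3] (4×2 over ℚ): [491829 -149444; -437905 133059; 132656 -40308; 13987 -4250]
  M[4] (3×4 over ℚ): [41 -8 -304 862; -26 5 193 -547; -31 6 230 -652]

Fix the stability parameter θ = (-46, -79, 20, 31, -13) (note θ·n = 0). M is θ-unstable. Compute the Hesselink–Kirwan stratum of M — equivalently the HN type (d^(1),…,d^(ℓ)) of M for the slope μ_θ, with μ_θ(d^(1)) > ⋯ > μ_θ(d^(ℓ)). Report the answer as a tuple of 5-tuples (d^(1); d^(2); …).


Via rank(M_{q-1}∘⋯∘M_p): M ≅ I[1,2], I[3,5]^2, I[4,4]^2, I[5,5].
μ_θ-semistable layers: μ^(1)=31; μ^(2)=38/3; μ^(3)=-13; μ^(4)=-125/2

((0, 0, 0, 2, 0); (0, 0, 2, 2, 2); (0, 0, 0, 0, 1); (1, 1, 0, 0, 0))


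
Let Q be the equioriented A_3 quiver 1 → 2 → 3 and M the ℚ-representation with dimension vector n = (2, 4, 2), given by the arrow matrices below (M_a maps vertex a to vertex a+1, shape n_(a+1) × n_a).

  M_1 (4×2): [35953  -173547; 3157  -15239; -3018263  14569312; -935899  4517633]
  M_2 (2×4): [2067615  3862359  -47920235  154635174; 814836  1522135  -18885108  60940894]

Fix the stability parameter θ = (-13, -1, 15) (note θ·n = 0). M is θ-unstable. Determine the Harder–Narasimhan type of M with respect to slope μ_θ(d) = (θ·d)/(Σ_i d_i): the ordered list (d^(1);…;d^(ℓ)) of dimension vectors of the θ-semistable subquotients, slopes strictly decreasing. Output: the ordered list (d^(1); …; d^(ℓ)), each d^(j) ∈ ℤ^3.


Barcode: M ≅ I[1,3]^2, I[2,2]^2. HN layers by μ_θ (3 steps, strictly decreasing):
  μ^(1)=15; μ^(2)=-1; μ^(3)=-13

((0, 0, 2); (0, 4, 0); (2, 0, 0))


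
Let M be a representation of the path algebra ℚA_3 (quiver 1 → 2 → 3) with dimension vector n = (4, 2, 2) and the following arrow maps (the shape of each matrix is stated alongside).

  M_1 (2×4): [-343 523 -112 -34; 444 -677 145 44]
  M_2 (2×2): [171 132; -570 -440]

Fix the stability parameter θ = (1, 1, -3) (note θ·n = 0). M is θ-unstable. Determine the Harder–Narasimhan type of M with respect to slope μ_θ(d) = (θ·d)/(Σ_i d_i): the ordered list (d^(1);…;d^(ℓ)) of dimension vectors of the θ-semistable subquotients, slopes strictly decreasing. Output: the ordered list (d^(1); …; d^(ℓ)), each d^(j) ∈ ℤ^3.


Barcode: M ≅ I[1,1]^2, I[1,2], I[1,3], I[3,3]. HN layers by μ_θ (3 steps, strictly decreasing):
  μ^(1)=1; μ^(2)=-1/3; μ^(3)=-3

((3, 1, 0); (1, 1, 1); (0, 0, 1))


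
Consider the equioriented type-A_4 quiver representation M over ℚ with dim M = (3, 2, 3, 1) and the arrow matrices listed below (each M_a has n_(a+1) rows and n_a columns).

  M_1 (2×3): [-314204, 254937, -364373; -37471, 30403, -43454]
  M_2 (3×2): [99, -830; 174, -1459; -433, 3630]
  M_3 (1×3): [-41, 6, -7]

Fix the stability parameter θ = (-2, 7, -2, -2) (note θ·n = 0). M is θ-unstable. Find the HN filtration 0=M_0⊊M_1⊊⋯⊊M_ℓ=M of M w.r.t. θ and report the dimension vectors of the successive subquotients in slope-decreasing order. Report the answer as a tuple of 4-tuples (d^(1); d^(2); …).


Barcode: M ≅ I[1,1], I[1,3], I[1,4], I[3,3]. HN layers by μ_θ (3 steps, strictly decreasing):
  μ^(1)=5/2; μ^(2)=1; μ^(3)=-2

((0, 1, 1, 0); (0, 1, 1, 1); (3, 0, 1, 0))


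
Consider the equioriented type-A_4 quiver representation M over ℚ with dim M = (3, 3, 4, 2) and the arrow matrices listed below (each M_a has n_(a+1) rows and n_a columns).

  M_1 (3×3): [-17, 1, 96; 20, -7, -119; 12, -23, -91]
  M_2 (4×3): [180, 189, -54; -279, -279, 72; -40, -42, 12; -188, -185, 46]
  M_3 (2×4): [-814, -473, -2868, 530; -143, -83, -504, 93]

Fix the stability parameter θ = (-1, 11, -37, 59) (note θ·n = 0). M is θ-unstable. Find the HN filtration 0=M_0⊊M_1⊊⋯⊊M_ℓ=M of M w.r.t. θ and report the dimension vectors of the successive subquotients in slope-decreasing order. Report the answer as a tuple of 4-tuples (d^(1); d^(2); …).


Interval decomposition of M: I[1,2], I[1,3], I[1,4], I[3,3], I[3,4].
HN type (ℓ=5): μ^(1)=59; μ^(2)=11; μ^(3)=-1; μ^(4)=-9; μ^(5)=-37

((0, 0, 0, 2); (0, 1, 0, 0); (1, 0, 0, 0); (2, 2, 2, 0); (0, 0, 2, 0))


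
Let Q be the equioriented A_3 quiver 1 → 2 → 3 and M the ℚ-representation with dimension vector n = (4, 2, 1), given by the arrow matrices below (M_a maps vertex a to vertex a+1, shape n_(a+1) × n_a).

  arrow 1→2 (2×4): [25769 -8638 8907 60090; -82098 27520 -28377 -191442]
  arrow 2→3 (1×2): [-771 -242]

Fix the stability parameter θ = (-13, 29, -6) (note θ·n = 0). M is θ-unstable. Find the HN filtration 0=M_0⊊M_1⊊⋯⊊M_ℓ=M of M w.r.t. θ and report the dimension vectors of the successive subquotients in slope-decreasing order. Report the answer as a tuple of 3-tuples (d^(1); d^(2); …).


Interval decomposition of M: I[1,1]^2, I[1,2], I[1,3].
HN type (ℓ=3): μ^(1)=29; μ^(2)=23/2; μ^(3)=-13

((0, 1, 0); (0, 1, 1); (4, 0, 0))


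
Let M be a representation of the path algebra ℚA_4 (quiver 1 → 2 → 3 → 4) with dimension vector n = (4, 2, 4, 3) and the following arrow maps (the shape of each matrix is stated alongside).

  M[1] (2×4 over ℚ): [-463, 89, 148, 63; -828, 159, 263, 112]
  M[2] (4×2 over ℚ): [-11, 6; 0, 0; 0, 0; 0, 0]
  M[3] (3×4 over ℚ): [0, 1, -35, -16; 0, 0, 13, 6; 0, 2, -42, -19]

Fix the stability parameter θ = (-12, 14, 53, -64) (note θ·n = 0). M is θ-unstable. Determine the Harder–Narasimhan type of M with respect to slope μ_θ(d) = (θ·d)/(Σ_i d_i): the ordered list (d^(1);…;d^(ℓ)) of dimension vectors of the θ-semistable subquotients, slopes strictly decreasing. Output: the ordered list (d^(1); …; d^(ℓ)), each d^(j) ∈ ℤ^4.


Interval decomposition of M: I[1,1]^2, I[1,2], I[1,3], I[3,4]^3.
HN type (ℓ=4): μ^(1)=53; μ^(2)=14; μ^(3)=-11/2; μ^(4)=-12

((0, 0, 1, 0); (0, 2, 0, 0); (0, 0, 3, 3); (4, 0, 0, 0))


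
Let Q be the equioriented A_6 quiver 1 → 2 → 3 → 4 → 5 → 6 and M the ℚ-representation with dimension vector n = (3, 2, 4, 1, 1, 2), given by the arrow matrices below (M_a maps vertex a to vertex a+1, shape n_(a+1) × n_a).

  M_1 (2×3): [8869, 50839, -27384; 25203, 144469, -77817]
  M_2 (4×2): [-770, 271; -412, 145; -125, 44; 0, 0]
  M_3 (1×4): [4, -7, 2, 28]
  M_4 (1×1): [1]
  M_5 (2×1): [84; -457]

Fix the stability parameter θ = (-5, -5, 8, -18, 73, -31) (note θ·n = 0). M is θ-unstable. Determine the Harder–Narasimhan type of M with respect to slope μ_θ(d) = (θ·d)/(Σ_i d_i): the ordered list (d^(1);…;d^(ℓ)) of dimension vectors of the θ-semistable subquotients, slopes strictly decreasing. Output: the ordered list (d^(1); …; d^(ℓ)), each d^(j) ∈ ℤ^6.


Barcode: M ≅ I[1,1], I[1,3], I[1,6], I[3,3]^2, I[6,6]. HN layers by μ_θ (4 steps, strictly decreasing):
  μ^(1)=21; μ^(2)=8; μ^(3)=-5; μ^(4)=-31

((0, 0, 0, 0, 1, 1); (0, 0, 3, 0, 0, 0); (3, 2, 1, 1, 0, 0); (0, 0, 0, 0, 0, 1))


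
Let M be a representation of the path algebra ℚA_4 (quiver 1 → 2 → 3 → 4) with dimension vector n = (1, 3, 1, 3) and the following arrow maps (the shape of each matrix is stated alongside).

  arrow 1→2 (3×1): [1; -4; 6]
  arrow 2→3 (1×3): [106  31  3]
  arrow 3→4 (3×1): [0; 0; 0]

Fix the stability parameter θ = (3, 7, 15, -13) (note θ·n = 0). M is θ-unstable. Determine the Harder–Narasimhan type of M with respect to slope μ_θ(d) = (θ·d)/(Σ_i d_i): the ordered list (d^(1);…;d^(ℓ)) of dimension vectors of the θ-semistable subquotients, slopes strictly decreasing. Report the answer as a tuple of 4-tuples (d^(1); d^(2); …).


Via rank(M_{q-1}∘⋯∘M_p): M ≅ I[1,2], I[2,2], I[2,3], I[4,4]^3.
μ_θ-semistable layers: μ^(1)=15; μ^(2)=7; μ^(3)=3; μ^(4)=-13

((0, 0, 1, 0); (0, 3, 0, 0); (1, 0, 0, 0); (0, 0, 0, 3))


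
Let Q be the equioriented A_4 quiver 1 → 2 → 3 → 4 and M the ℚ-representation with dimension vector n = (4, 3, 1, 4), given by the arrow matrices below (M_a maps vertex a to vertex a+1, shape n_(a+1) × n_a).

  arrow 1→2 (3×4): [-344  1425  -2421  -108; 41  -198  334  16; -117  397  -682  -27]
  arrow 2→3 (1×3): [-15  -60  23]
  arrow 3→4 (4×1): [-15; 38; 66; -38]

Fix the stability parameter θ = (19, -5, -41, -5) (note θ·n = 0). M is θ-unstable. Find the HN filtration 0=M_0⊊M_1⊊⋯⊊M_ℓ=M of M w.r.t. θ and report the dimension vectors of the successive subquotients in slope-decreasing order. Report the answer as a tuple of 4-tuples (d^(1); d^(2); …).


Barcode: M ≅ I[1,1], I[1,2]^2, I[1,4], I[4,4]^3. HN layers by μ_θ (4 steps, strictly decreasing):
  μ^(1)=19; μ^(2)=7; μ^(3)=-5; μ^(4)=-9

((1, 0, 0, 0); (2, 2, 0, 0); (0, 0, 0, 4); (1, 1, 1, 0))


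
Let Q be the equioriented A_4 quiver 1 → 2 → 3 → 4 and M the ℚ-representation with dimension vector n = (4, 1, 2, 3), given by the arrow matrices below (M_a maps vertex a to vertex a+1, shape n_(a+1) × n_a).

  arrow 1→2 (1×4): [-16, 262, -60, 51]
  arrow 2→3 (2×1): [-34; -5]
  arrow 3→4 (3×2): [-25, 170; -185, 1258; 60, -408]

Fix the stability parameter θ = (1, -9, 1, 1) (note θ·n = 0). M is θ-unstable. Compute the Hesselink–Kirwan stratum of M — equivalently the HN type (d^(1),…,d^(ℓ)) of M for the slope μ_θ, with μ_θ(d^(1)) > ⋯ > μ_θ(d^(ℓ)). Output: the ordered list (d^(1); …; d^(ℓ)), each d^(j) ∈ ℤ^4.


Barcode: M ≅ I[1,1]^3, I[1,3], I[3,4], I[4,4]^2. HN layers by μ_θ (2 steps, strictly decreasing):
  μ^(1)=1; μ^(2)=-4

((3, 0, 2, 3); (1, 1, 0, 0))


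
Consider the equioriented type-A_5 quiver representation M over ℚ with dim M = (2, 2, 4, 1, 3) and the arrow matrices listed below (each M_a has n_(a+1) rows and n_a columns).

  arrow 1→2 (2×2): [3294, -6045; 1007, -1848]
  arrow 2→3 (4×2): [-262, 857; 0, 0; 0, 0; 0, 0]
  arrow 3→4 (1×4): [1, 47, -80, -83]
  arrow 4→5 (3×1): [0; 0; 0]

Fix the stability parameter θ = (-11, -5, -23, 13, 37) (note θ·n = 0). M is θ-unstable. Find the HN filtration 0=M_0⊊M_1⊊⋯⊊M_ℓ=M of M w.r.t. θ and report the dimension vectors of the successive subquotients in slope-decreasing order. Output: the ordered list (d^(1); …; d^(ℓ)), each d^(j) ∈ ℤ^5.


Via rank(M_{q-1}∘⋯∘M_p): M ≅ I[1,2], I[1,4], I[3,3]^3, I[5,5]^3.
μ_θ-semistable layers: μ^(1)=37; μ^(2)=13; μ^(3)=-5; μ^(4)=-11; μ^(5)=-13; μ^(6)=-23

((0, 0, 0, 0, 3); (0, 0, 0, 1, 0); (0, 1, 0, 0, 0); (1, 0, 0, 0, 0); (1, 1, 1, 0, 0); (0, 0, 3, 0, 0))


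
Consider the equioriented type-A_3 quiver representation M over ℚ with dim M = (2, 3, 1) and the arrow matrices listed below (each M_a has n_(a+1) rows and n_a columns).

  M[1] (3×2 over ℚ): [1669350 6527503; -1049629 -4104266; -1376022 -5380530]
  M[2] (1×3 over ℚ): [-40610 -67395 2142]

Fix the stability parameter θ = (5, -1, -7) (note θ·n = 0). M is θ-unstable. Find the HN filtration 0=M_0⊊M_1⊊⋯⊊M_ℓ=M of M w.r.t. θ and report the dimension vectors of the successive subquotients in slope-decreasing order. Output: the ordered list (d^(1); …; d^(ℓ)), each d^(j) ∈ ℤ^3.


Barcode: M ≅ I[1,2], I[1,3], I[2,2]. HN layers by μ_θ (2 steps, strictly decreasing):
  μ^(1)=2; μ^(2)=-1

((1, 1, 0); (1, 2, 1))


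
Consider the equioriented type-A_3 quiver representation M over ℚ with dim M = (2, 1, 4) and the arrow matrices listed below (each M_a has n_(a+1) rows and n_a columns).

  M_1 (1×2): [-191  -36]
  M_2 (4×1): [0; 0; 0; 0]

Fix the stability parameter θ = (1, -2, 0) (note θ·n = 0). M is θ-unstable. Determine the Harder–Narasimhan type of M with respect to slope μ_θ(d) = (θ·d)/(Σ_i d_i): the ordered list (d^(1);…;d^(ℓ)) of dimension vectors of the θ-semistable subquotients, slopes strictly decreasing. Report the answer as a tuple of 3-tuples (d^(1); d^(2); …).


Barcode: M ≅ I[1,1], I[1,2], I[3,3]^4. HN layers by μ_θ (3 steps, strictly decreasing):
  μ^(1)=1; μ^(2)=0; μ^(3)=-1/2

((1, 0, 0); (0, 0, 4); (1, 1, 0))


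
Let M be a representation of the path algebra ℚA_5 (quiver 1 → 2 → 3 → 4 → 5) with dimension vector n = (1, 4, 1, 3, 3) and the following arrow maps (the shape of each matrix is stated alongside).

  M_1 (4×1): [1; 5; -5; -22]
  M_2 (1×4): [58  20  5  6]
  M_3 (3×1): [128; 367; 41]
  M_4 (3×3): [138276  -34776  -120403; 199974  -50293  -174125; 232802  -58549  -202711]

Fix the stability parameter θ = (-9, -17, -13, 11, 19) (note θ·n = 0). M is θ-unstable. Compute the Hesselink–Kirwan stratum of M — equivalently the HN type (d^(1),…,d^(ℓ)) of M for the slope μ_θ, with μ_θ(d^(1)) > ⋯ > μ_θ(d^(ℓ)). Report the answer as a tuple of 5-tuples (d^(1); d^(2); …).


Via rank(M_{q-1}∘⋯∘M_p): M ≅ I[1,5], I[2,2]^3, I[4,5]^2.
μ_θ-semistable layers: μ^(1)=19; μ^(2)=11; μ^(3)=-13; μ^(4)=-17

((0, 0, 0, 0, 3); (0, 0, 0, 3, 0); (1, 1, 1, 0, 0); (0, 3, 0, 0, 0))


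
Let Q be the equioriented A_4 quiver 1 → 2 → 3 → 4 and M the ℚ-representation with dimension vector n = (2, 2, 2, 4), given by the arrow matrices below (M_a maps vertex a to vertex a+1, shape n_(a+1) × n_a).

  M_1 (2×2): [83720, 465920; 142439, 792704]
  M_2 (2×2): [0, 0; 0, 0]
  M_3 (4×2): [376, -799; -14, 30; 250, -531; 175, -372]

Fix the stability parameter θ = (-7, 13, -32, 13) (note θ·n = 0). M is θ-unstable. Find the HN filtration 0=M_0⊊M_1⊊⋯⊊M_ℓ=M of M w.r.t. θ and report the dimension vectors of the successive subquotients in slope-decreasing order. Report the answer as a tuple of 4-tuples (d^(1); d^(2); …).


Barcode: M ≅ I[1,1], I[1,2], I[2,2], I[3,4]^2, I[4,4]^2. HN layers by μ_θ (3 steps, strictly decreasing):
  μ^(1)=13; μ^(2)=-7; μ^(3)=-32

((0, 2, 0, 4); (2, 0, 0, 0); (0, 0, 2, 0))


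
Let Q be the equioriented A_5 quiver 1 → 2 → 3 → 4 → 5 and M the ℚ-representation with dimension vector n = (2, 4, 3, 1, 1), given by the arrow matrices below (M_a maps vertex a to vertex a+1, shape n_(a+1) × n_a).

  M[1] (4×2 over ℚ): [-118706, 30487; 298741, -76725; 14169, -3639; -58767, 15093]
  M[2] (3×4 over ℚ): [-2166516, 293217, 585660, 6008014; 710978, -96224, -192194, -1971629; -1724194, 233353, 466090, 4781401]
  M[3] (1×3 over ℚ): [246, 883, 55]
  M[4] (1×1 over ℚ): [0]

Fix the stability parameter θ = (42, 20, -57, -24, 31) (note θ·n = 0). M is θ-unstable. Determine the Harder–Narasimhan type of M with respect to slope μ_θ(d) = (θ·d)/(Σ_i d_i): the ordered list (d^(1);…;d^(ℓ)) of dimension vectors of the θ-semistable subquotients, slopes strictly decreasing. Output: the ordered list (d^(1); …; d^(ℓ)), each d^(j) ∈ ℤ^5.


Barcode: M ≅ I[1,2], I[1,4], I[2,2], I[2,3], I[3,3], I[5,5]. HN layers by μ_θ (5 steps, strictly decreasing):
  μ^(1)=31; μ^(2)=20; μ^(3)=-19/4; μ^(4)=-37/2; μ^(5)=-57

((1, 1, 0, 0, 1); (0, 1, 0, 0, 0); (1, 1, 1, 1, 0); (0, 1, 1, 0, 0); (0, 0, 1, 0, 0))


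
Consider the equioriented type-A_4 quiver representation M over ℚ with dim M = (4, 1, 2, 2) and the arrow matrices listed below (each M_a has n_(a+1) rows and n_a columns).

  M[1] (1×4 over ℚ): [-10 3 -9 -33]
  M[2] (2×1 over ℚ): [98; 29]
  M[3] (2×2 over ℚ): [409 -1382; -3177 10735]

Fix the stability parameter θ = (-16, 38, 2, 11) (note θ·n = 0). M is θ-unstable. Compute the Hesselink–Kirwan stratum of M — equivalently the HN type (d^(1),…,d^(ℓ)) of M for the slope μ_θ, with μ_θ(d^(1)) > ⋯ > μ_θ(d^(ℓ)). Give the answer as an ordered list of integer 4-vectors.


Via rank(M_{q-1}∘⋯∘M_p): M ≅ I[1,1]^3, I[1,4], I[3,4].
μ_θ-semistable layers: μ^(1)=17; μ^(2)=11; μ^(3)=2; μ^(4)=-16

((0, 1, 1, 1); (0, 0, 0, 1); (0, 0, 1, 0); (4, 0, 0, 0))


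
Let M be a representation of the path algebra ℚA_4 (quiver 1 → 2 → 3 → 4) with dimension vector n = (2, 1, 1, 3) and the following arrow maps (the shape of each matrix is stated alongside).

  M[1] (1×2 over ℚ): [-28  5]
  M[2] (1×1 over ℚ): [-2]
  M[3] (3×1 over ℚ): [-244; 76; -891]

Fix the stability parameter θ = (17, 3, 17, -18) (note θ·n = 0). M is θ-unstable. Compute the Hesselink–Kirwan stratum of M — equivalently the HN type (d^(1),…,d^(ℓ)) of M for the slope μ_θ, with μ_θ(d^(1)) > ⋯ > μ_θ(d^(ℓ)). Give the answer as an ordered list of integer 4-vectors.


Via rank(M_{q-1}∘⋯∘M_p): M ≅ I[1,1], I[1,4], I[4,4]^2.
μ_θ-semistable layers: μ^(1)=17; μ^(2)=19/4; μ^(3)=-18

((1, 0, 0, 0); (1, 1, 1, 1); (0, 0, 0, 2))


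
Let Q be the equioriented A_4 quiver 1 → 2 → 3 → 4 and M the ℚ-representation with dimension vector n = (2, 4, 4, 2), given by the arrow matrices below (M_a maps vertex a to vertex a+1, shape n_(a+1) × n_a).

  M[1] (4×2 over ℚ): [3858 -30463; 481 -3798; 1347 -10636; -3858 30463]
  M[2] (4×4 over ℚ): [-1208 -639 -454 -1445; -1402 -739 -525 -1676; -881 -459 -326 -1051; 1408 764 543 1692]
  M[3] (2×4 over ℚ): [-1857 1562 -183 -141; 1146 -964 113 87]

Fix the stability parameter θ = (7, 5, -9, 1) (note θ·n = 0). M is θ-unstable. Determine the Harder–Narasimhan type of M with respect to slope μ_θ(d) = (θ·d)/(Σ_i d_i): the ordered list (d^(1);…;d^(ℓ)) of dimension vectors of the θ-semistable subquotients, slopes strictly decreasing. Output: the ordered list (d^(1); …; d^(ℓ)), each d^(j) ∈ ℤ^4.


Via rank(M_{q-1}∘⋯∘M_p): M ≅ I[1,4]^2, I[2,3]^2.
μ_θ-semistable layers: μ^(1)=1; μ^(2)=-2

((2, 2, 2, 2); (0, 2, 2, 0))


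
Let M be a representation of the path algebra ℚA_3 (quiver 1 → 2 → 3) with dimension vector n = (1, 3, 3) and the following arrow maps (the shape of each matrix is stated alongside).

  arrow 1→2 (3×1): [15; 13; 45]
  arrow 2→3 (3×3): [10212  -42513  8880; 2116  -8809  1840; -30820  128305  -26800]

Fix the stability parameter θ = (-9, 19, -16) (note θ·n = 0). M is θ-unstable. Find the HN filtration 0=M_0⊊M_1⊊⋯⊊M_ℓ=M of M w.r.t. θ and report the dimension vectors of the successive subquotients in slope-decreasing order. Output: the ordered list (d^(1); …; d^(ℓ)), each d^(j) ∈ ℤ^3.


Interval decomposition of M: I[1,3], I[2,2]^2, I[3,3]^2.
HN type (ℓ=4): μ^(1)=19; μ^(2)=3/2; μ^(3)=-9; μ^(4)=-16

((0, 2, 0); (0, 1, 1); (1, 0, 0); (0, 0, 2))


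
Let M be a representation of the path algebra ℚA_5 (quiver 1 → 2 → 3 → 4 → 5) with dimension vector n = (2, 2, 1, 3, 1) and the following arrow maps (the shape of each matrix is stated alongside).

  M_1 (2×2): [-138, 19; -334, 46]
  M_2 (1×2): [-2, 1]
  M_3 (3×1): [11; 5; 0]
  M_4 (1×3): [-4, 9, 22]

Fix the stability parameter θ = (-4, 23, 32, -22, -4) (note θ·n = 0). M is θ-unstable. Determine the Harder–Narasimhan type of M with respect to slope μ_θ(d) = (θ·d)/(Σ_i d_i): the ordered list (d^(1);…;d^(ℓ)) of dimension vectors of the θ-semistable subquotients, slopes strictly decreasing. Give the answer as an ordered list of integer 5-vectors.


Via rank(M_{q-1}∘⋯∘M_p): M ≅ I[1,2], I[1,5], I[4,4]^2.
μ_θ-semistable layers: μ^(1)=23; μ^(2)=29/4; μ^(3)=-4; μ^(4)=-22

((0, 1, 0, 0, 0); (0, 1, 1, 1, 1); (2, 0, 0, 0, 0); (0, 0, 0, 2, 0))


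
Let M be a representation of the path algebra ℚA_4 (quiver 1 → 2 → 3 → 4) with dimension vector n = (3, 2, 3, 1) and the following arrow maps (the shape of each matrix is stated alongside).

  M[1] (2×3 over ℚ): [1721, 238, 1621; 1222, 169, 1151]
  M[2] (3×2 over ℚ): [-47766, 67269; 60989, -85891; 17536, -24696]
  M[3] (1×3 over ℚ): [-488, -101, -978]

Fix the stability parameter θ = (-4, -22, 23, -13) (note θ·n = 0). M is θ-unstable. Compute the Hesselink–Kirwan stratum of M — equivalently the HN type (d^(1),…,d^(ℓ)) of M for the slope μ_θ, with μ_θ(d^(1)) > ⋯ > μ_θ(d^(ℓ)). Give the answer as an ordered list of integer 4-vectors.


Barcode: M ≅ I[1,1], I[1,3], I[1,4], I[3,3]. HN layers by μ_θ (4 steps, strictly decreasing):
  μ^(1)=23; μ^(2)=5; μ^(3)=-4; μ^(4)=-13

((0, 0, 2, 0); (0, 0, 1, 1); (1, 0, 0, 0); (2, 2, 0, 0))


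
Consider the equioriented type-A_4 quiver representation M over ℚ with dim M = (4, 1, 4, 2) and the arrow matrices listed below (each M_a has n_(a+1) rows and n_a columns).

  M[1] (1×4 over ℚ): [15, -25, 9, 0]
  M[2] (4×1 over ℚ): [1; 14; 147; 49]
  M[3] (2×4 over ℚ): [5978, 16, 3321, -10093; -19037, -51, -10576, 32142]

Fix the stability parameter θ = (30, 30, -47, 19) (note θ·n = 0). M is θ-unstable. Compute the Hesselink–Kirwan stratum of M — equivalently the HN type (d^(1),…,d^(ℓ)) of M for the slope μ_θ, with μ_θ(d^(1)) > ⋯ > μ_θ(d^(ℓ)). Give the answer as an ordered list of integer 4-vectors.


Via rank(M_{q-1}∘⋯∘M_p): M ≅ I[1,1]^3, I[1,4], I[3,3]^2, I[3,4].
μ_θ-semistable layers: μ^(1)=30; μ^(2)=19; μ^(3)=13/3; μ^(4)=-47

((3, 0, 0, 0); (0, 0, 0, 2); (1, 1, 1, 0); (0, 0, 3, 0))


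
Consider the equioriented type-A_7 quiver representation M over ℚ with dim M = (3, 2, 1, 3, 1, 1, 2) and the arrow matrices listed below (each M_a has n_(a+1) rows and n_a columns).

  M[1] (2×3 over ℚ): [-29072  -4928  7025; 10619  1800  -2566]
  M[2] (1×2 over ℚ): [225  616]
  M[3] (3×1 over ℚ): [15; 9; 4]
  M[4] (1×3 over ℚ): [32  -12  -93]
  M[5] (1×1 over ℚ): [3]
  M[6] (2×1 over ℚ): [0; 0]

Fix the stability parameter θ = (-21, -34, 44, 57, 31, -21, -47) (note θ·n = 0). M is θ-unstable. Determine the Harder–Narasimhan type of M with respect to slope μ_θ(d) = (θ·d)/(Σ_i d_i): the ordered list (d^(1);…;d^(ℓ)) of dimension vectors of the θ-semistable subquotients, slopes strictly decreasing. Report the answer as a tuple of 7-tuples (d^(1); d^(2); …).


Barcode: M ≅ I[1,1], I[1,2], I[1,4], I[4,4], I[4,6], I[7,7]^2. HN layers by μ_θ (6 steps, strictly decreasing):
  μ^(1)=57; μ^(2)=44; μ^(3)=67/3; μ^(4)=-21; μ^(5)=-55/2; μ^(6)=-47

((0, 0, 0, 2, 0, 0, 0); (0, 0, 1, 0, 0, 0, 0); (0, 0, 0, 1, 1, 1, 0); (1, 0, 0, 0, 0, 0, 0); (2, 2, 0, 0, 0, 0, 0); (0, 0, 0, 0, 0, 0, 2))


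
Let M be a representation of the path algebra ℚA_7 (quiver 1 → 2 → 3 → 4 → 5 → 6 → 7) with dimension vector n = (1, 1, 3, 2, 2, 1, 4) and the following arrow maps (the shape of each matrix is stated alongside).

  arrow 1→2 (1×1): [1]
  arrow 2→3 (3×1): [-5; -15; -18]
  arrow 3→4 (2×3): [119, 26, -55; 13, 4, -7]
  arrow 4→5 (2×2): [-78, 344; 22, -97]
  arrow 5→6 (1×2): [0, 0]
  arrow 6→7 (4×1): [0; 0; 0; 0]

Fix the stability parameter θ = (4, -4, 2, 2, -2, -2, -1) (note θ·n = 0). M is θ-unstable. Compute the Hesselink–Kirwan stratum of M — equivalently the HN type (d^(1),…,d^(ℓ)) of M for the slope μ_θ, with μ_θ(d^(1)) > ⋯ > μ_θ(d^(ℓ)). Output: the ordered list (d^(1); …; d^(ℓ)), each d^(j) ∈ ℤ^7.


Barcode: M ≅ I[1,5], I[3,3], I[3,5], I[6,6], I[7,7]^4. HN layers by μ_θ (5 steps, strictly decreasing):
  μ^(1)=2; μ^(2)=2/3; μ^(3)=0; μ^(4)=-1; μ^(5)=-2

((0, 0, 1, 0, 0, 0, 0); (0, 0, 2, 2, 2, 0, 0); (1, 1, 0, 0, 0, 0, 0); (0, 0, 0, 0, 0, 0, 4); (0, 0, 0, 0, 0, 1, 0))


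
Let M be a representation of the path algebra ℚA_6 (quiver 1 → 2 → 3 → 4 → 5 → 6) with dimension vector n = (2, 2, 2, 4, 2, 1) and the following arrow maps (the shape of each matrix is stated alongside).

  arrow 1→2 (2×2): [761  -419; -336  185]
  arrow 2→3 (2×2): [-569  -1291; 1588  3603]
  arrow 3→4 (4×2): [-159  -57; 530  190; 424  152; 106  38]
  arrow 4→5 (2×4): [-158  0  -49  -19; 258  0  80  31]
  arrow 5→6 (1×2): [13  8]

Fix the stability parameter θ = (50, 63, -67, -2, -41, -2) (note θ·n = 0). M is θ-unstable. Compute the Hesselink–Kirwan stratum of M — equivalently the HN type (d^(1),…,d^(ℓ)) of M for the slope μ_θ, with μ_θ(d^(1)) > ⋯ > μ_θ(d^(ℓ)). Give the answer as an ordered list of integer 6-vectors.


Barcode: M ≅ I[1,3], I[1,6], I[4,4]^2, I[4,5]. HN layers by μ_θ (4 steps, strictly decreasing):
  μ^(1)=46/3; μ^(2)=1/6; μ^(3)=-2; μ^(4)=-43/2

((1, 1, 1, 0, 0, 0); (1, 1, 1, 1, 1, 1); (0, 0, 0, 2, 0, 0); (0, 0, 0, 1, 1, 0))


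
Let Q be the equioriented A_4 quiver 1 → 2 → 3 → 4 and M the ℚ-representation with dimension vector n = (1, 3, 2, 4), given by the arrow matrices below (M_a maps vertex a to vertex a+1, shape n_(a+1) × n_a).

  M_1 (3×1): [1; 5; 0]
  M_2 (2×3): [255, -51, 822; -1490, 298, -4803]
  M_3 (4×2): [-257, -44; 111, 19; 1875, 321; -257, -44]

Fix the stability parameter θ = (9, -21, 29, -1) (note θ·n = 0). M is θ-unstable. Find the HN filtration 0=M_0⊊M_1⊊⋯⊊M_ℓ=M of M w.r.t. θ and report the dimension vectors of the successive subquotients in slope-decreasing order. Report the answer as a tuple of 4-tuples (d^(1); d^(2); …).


Via rank(M_{q-1}∘⋯∘M_p): M ≅ I[1,2], I[2,4]^2, I[4,4]^2.
μ_θ-semistable layers: μ^(1)=14; μ^(2)=-1; μ^(3)=-6; μ^(4)=-21

((0, 0, 2, 2); (0, 0, 0, 2); (1, 1, 0, 0); (0, 2, 0, 0))


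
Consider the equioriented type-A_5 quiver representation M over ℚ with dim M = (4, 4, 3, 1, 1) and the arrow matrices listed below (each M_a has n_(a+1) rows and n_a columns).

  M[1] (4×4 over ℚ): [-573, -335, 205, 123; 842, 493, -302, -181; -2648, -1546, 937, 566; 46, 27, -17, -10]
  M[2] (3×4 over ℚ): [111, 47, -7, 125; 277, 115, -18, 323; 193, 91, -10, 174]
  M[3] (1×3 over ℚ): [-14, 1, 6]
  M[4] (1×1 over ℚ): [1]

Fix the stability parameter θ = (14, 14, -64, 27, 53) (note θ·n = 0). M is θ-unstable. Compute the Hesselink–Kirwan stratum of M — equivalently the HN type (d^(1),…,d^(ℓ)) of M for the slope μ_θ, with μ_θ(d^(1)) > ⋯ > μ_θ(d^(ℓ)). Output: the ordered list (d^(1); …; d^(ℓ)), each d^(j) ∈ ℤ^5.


Barcode: M ≅ I[1,2], I[1,3]^2, I[1,5]. HN layers by μ_θ (4 steps, strictly decreasing):
  μ^(1)=53; μ^(2)=27; μ^(3)=14; μ^(4)=-12

((0, 0, 0, 0, 1); (0, 0, 0, 1, 0); (1, 1, 0, 0, 0); (3, 3, 3, 0, 0))


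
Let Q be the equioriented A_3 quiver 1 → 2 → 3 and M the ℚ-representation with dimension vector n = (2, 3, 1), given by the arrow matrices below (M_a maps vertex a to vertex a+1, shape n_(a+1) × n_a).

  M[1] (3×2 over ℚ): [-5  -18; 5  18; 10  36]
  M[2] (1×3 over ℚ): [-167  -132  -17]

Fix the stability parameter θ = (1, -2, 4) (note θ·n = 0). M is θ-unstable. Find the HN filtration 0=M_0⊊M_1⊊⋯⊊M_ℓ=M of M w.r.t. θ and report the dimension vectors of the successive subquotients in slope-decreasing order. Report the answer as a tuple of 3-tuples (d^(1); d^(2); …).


Barcode: M ≅ I[1,1], I[1,3], I[2,2]^2. HN layers by μ_θ (4 steps, strictly decreasing):
  μ^(1)=4; μ^(2)=1; μ^(3)=-1/2; μ^(4)=-2

((0, 0, 1); (1, 0, 0); (1, 1, 0); (0, 2, 0))


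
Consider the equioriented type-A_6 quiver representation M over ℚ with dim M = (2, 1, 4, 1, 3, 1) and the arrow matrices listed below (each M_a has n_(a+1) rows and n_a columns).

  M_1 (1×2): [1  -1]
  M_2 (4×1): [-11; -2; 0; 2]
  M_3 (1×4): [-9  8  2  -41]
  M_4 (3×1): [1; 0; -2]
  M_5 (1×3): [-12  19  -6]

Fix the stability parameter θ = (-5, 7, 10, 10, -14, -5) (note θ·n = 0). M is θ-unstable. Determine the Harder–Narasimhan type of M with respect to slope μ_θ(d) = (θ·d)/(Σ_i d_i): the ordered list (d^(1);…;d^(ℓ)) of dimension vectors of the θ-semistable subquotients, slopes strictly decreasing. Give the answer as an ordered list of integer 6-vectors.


Via rank(M_{q-1}∘⋯∘M_p): M ≅ I[1,1], I[1,5], I[3,3]^3, I[5,5], I[5,6].
μ_θ-semistable layers: μ^(1)=10; μ^(2)=13/4; μ^(3)=-5; μ^(4)=-14

((0, 0, 3, 0, 0, 0); (0, 1, 1, 1, 1, 0); (2, 0, 0, 0, 0, 1); (0, 0, 0, 0, 2, 0))


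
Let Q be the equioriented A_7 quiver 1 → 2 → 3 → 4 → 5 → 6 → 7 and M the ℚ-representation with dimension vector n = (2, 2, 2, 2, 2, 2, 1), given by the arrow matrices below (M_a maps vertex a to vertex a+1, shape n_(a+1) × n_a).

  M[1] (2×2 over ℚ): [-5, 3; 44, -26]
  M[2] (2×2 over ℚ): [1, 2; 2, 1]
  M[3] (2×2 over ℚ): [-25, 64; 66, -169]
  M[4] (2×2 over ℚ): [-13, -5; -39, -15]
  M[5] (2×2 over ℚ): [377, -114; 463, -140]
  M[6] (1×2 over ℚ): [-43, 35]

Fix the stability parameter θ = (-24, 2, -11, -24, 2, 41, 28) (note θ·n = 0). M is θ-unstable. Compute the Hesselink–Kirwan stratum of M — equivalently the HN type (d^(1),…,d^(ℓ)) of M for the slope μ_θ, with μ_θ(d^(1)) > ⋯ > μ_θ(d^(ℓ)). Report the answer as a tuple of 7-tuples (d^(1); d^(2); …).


Barcode: M ≅ I[1,4], I[1,6], I[5,7]. HN layers by μ_θ (5 steps, strictly decreasing):
  μ^(1)=41; μ^(2)=69/2; μ^(3)=2; μ^(4)=-11; μ^(5)=-24

((0, 0, 0, 0, 0, 1, 0); (0, 0, 0, 0, 0, 1, 1); (0, 0, 0, 0, 2, 0, 0); (0, 2, 2, 2, 0, 0, 0); (2, 0, 0, 0, 0, 0, 0))


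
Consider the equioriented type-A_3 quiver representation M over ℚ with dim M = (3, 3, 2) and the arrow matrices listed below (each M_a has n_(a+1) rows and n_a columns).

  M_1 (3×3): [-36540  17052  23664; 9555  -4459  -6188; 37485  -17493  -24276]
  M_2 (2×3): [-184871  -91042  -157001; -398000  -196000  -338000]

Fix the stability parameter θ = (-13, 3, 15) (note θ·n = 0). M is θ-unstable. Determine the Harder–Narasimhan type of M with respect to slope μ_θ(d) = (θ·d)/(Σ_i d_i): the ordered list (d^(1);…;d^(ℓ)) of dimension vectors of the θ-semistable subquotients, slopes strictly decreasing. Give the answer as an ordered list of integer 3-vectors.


Barcode: M ≅ I[1,1]^2, I[1,3], I[2,2]^2, I[3,3]. HN layers by μ_θ (3 steps, strictly decreasing):
  μ^(1)=15; μ^(2)=3; μ^(3)=-13

((0, 0, 2); (0, 3, 0); (3, 0, 0))


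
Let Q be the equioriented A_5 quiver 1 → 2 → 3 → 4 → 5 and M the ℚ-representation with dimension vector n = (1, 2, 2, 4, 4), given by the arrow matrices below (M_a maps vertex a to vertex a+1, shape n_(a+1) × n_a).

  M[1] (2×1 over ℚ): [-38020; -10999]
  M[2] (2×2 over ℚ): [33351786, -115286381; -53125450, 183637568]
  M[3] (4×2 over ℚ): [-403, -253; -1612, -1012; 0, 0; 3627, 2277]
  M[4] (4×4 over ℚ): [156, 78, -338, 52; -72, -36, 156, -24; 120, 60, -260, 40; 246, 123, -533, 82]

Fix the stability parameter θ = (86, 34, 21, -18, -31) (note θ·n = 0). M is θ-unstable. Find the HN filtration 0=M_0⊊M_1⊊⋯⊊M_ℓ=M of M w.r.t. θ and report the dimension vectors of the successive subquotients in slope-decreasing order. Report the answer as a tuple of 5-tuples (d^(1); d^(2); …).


Via rank(M_{q-1}∘⋯∘M_p): M ≅ I[1,4], I[2,3], I[4,4]^2, I[4,5], I[5,5]^3.
μ_θ-semistable layers: μ^(1)=123/4; μ^(2)=55/2; μ^(3)=-18; μ^(4)=-49/2; μ^(5)=-31

((1, 1, 1, 1, 0); (0, 1, 1, 0, 0); (0, 0, 0, 2, 0); (0, 0, 0, 1, 1); (0, 0, 0, 0, 3))
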